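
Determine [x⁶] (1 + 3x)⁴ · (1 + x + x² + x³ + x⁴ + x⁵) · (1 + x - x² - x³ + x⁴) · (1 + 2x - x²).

361

(1 + 3x)⁴ has coefficients 1,12,54,108,81 for degrees 0…4.
(1 + x + x² + x³ + x⁴ + x⁵) has coefficients 1,1,1,1,1,1,0 for degrees 0…6.
Multiplying by (1 + x - x² - x³ + x⁴) gives running coefficients 1,2,1,0,1,1,0 for degrees 0…6.
Finally multiplying by (1 + 2x - x²), the product of all factors after the first has coefficients 1,4,4,0,0,3,1 for degrees 0…6.
[x⁶] = 1·1 + 12·3 + 54·0 + 108·0 + 81·4 = 361.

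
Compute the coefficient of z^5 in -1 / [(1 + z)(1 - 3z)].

Partial fractions give a closed form: a_n = (-1/4)·(-1)^n + (-3/4)·3^n.
At n = 5: a_5 = -182.

-182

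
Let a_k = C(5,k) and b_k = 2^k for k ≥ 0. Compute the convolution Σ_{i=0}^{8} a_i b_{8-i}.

1944

Write out a_i and b_{8-i} for i = 0,…,8 and sum the products.
Σ = 1·256 + 5·128 + 10·64 + 10·32 + 5·16 + 1·8 + 0·4 + 0·2 + 0·1 = 1944.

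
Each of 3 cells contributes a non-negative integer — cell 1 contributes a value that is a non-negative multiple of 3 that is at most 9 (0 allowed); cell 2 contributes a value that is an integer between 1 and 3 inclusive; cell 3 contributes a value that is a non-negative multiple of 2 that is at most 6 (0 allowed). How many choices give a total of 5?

3

The generating function for the choices is (1 + t^3 + t^6 + t^9)·(t + t^2 + t^3)·(1 + t^2 + t^4 + t^6); the count is [t^5].
(1 + t^3 + t^6 + t^9) has coefficients 1,0,0,1,0,0 for degrees 0…5.
(t + t^2 + t^3) has coefficients 0,1,1,1,0,0 for degrees 0…5.
Finally multiplying by (1 + t^2 + t^4 + t^6), the product of all factors after the first has coefficients 0,1,1,2,1,2 for degrees 0…5.
[t^5] = 1·2 + 1·1 = 3.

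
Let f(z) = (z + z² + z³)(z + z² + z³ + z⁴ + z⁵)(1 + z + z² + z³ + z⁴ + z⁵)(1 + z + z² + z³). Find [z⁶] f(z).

30

(z + z² + z³) has coefficients 0,1,1,1 for degrees 0…3.
(z + z² + z³ + z⁴ + z⁵) has coefficients 0,1,1,1,1,1,0 for degrees 0…6.
Multiplying by (1 + z + z² + z³ + z⁴ + z⁵) gives running coefficients 0,1,2,3,4,5,5 for degrees 0…6.
Finally multiplying by (1 + z + z² + z³), the product of all factors after the first has coefficients 0,1,3,6,10,14,17 for degrees 0…6.
[z⁶] = 1·14 + 1·10 + 1·6 = 30.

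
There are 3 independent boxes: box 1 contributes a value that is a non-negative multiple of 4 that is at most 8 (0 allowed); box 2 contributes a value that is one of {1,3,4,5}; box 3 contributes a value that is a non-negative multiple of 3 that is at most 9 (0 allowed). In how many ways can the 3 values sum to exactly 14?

4

The generating function for the choices is (1 + q^4 + q^8)·(q + q^3 + q^4 + q^5)·(1 + q^3 + q^6 + q^9); the count is [q^14].
(1 + q^4 + q^8) has coefficients 1,0,0,0,1,0,0,0,1 for degrees 0…8.
(q + q^3 + q^4 + q^5) has coefficients 0,1,0,1,1,1,0,0,0,0,0,0,0,0,0 for degrees 0…14.
Finally multiplying by (1 + q^3 + q^6 + q^9), the product of all factors after the first has coefficients 0,1,0,1,2,1,1,2,1,1,2,1,1,1,1 for degrees 0…14.
[q^14] = 1·1 + 1·2 + 1·1 = 4.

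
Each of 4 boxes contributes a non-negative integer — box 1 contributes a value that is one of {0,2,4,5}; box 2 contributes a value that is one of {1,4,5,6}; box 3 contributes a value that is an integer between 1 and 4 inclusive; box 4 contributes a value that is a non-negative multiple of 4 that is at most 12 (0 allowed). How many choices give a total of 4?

The generating function for the choices is (1 + z² + z⁴ + z⁵)·(z + z⁴ + z⁵ + z⁶)·(z + z² + z³ + z⁴)·(1 + z⁴ + z⁸ + z¹²); the count is [z⁴].
(1 + z² + z⁴ + z⁵) has coefficients 1,0,1,0,1 for degrees 0…4.
(z + z⁴ + z⁵ + z⁶) has coefficients 0,1,0,0,1 for degrees 0…4.
Multiplying by (z + z² + z³ + z⁴) gives running coefficients 0,0,1,1,1 for degrees 0…4.
Finally multiplying by (1 + z⁴ + z⁸ + z¹²), the product of all factors after the first has coefficients 0,0,1,1,1 for degrees 0…4.
[z⁴] = 1·1 + 1·1 + 1·0 = 2.

2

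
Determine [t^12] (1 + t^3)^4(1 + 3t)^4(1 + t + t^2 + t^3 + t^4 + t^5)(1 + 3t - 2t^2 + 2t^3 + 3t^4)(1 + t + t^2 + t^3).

46637

(1 + t^3)^4 has coefficients 1,0,0,4,0,0,6,0,0,4,0,0,1 for degrees 0…12.
(1 + 3t)^4 has coefficients 1,12,54,108,81,0,0,0,0,0,0,0,0 for degrees 0…12.
Multiplying by (1 + t + t^2 + t^3 + t^4 + t^5) gives running coefficients 1,13,67,175,256,256,255,243,189,81,0,0,0 for degrees 0…12.
Multiplying by (1 + 3t - 2t^2 + 2t^3 + 3t^4) gives running coefficients 1,16,104,352,676,847,1062,1533,1688,1440,1116,945,729 for degrees 0…12.
Finally multiplying by (1 + t + t^2 + t^3), the product of all factors after the first has coefficients 1,17,121,473,1148,1979,2937,4118,5130,5723,5777,5189,4230 for degrees 0…12.
[t^12] = 1·4230 + 4·5723 + 6·2937 + 4·473 + 1·1 = 46637.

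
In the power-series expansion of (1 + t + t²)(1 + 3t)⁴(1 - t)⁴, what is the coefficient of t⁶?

154

(1 + t + t²) has coefficients 1,1,1 for degrees 0…2.
(1 + 3t)⁴ has coefficients 1,12,54,108,81,0,0 for degrees 0…6.
Finally multiplying by (1 - t)⁴, the product of all factors after the first has coefficients 1,8,12,-40,-74,120,108 for degrees 0…6.
[t⁶] = 1·108 + 1·120 + 1·(-74) = 154.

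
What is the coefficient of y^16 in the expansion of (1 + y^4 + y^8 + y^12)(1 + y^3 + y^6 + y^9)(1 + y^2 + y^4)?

(1 + y^4 + y^8 + y^12) has coefficients 1,0,0,0,1,0,0,0,1,0,0,0,1 for degrees 0…12.
(1 + y^3 + y^6 + y^9) has coefficients 1,0,0,1,0,0,1,0,0,1,0,0,0,0,0,0,0 for degrees 0…16.
Finally multiplying by (1 + y^2 + y^4), the product of all factors after the first has coefficients 1,0,1,1,1,1,1,1,1,1,1,1,0,1,0,0,0 for degrees 0…16.
[y^16] = 1·0 + 1·0 + 1·1 + 1·1 = 2.

2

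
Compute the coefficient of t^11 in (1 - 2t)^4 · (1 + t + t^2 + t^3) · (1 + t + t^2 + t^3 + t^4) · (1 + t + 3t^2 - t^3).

(1 - 2t)^4 has coefficients 1,-8,24,-32,16 for degrees 0…4.
(1 + t + t^2 + t^3) has coefficients 1,1,1,1,0,0,0,0,0,0,0,0 for degrees 0…11.
Multiplying by (1 + t + t^2 + t^3 + t^4) gives running coefficients 1,2,3,4,4,3,2,1,0,0,0,0 for degrees 0…11.
Finally multiplying by (1 + t + 3t^2 - t^3), the product of all factors after the first has coefficients 1,3,8,12,15,16,13,8,4,1,-1,0 for degrees 0…11.
[t^11] = 1·0 − 8·(-1) + 24·1 − 32·4 + 16·8 = 32.

32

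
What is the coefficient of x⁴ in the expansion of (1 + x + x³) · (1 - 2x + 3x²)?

-2

(1 + x + x³) has coefficients 1,1,0,1 for degrees 0…3.
(1 - 2x + 3x²) has coefficients 1,-2,3,0,0 for degrees 0…4.
[x⁴] = 1·0 + 1·0 + 1·(-2) = -2.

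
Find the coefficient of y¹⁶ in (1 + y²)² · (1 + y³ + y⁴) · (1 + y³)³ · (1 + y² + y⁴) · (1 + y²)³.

(1 + y²)² has coefficients 1,0,2,0,1 for degrees 0…4.
(1 + y³ + y⁴) has coefficients 1,0,0,1,1,0,0,0,0,0,0,0,0,0,0,0,0 for degrees 0…16.
Multiplying by (1 + y³)³ gives running coefficients 1,0,0,4,1,0,6,3,0,4,3,0,1,1,0,0,0 for degrees 0…16.
Multiplying by (1 + y² + y⁴) gives running coefficients 1,0,1,4,2,4,7,7,7,7,9,7,4,5,4,1,1 for degrees 0…16.
Finally multiplying by (1 + y²)³, the product of all factors after the first has coefficients 1,0,4,4,8,16,17,31,35,44,53,53,59,54,50,44,34 for degrees 0…16.
[y¹⁶] = 1·34 + 2·50 + 1·59 = 193.

193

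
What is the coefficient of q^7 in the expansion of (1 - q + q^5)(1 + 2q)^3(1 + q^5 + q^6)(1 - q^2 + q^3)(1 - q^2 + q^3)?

-8

(1 - q + q^5) has coefficients 1,-1,0,0,0,1 for degrees 0…5.
(1 + 2q)^3 has coefficients 1,6,12,8,0,0,0,0 for degrees 0…7.
Multiplying by (1 + q^5 + q^6) gives running coefficients 1,6,12,8,0,1,7,18 for degrees 0…7.
Multiplying by (1 - q^2 + q^3) gives running coefficients 1,6,11,3,-6,5,15,17 for degrees 0…7.
Finally multiplying by (1 - q^2 + q^3), the product of all factors after the first has coefficients 1,6,10,-2,-11,13,24,6 for degrees 0…7.
[q^7] = 1·6 − 1·24 + 1·10 = -8.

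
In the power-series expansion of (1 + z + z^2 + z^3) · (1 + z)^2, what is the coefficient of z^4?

3

(1 + z + z^2 + z^3) has coefficients 1,1,1,1 for degrees 0…3.
(1 + z)^2 has coefficients 1,2,1,0,0 for degrees 0…4.
[z^4] = 1·0 + 1·0 + 1·1 + 1·2 = 3.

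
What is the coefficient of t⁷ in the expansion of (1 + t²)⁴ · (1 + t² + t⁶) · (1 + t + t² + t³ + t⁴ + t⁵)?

(1 + t²)⁴ has coefficients 1,0,4,0,6,0,4,0 for degrees 0…7.
(1 + t² + t⁶) has coefficients 1,0,1,0,0,0,1,0 for degrees 0…7.
Finally multiplying by (1 + t + t² + t³ + t⁴ + t⁵), the product of all factors after the first has coefficients 1,1,2,2,2,2,2,2 for degrees 0…7.
[t⁷] = 1·2 + 4·2 + 6·2 + 4·1 = 26.

26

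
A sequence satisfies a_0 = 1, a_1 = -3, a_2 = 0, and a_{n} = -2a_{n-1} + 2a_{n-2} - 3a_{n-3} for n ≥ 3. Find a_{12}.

The ordinary generating function has denominator 1 + 2x - 2x^2 + 3x^3.
Iterating the recurrence: a_0,…,a_{12} = 1, -3, 0, -9, 27, -72, 225, -675, 2016, -6057, 18171, -54504, 163521.

163521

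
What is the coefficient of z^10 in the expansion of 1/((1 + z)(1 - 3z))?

Partial fractions give a closed form: a_n = (1/4)·(-1)^n + (3/4)·3^n.
At n = 10: a_10 = 44287.

44287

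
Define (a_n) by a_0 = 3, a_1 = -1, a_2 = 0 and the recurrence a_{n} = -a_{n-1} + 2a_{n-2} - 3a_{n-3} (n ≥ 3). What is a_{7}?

The ordinary generating function has denominator 1 + z - 2z^2 + 3z^3.
Iterating the recurrence: a_0,…,a_{7} = 3, -1, 0, -11, 14, -36, 97, -211.

-211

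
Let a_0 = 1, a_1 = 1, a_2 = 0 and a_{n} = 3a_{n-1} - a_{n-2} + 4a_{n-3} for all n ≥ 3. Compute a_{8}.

1048

The ordinary generating function has denominator 1 - 3t + t^2 - 4t^3.
Iterating the recurrence: a_0,…,a_{8} = 1, 1, 0, 3, 13, 36, 107, 337, 1048.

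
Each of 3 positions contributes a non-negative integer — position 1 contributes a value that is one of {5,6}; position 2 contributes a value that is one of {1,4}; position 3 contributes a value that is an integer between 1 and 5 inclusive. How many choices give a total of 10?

3

The generating function for the choices is (x^5 + x^6)·(x + x^4)·(x + x^2 + x^3 + x^4 + x^5); the count is [x^10].
(x^5 + x^6) has coefficients 0,0,0,0,0,1,1 for degrees 0…6.
(x + x^4) has coefficients 0,1,0,0,1,0,0,0,0,0,0 for degrees 0…10.
Finally multiplying by (x + x^2 + x^3 + x^4 + x^5), the product of all factors after the first has coefficients 0,0,1,1,1,2,2,1,1,1,0 for degrees 0…10.
[x^10] = 1·2 + 1·1 = 3.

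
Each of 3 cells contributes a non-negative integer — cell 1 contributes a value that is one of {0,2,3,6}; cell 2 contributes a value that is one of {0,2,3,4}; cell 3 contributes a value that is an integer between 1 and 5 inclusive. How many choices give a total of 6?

The generating function for the choices is (1 + z^2 + z^3 + z^6)·(1 + z^2 + z^3 + z^4)·(z + z^2 + z^3 + z^4 + z^5); the count is [z^6].
(1 + z^2 + z^3 + z^6) has coefficients 1,0,1,1,0,0,1 for degrees 0…6.
(1 + z^2 + z^3 + z^4) has coefficients 1,0,1,1,1,0,0 for degrees 0…6.
Finally multiplying by (z + z^2 + z^3 + z^4 + z^5), the product of all factors after the first has coefficients 0,1,1,2,3,4,3 for degrees 0…6.
[z^6] = 1·3 + 1·3 + 1·2 + 1·0 = 8.

8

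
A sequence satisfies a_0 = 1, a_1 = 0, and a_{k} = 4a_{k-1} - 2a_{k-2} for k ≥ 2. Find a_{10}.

The ordinary generating function has denominator 1 - 4x + 2x^2.
Iterating the recurrence: a_0,…,a_{10} = 1, 0, -2, -8, -28, -96, -328, -1120, -3824, -13056, -44576.

-44576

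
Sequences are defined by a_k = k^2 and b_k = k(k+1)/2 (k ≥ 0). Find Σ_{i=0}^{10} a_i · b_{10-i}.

2079

The convolution is the t^10 coefficient of A(t)B(t).
Σ = 0·55 + 1·45 + 4·36 + 9·28 + 16·21 + 25·15 + 36·10 + 49·6 + 64·3 + 81·1 + 100·0 = 2079.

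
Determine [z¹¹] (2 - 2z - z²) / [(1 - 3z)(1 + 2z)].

127655

The denominator gives the recurrence a_n = a_(n−1) + 6a_(n−2) for n ≥ 3; the numerator fixes a_0 = 2, a_1 = 0, a_2 = 11.
Iterating: 2, 0, 11, 11, 77, 143, 605, 1463, 5093, 13871, 44429, 127655, so a_11 = 127655.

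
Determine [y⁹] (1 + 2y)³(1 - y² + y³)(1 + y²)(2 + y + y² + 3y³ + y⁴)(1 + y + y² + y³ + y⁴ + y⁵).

(1 + 2y)³ has coefficients 1,6,12,8 for degrees 0…3.
(1 - y² + y³) has coefficients 1,0,-1,1,0,0,0,0,0,0 for degrees 0…9.
Multiplying by (1 + y²) gives running coefficients 1,0,0,1,-1,1,0,0,0,0 for degrees 0…9.
Multiplying by (2 + y + y² + 3y³ + y⁴) gives running coefficients 2,1,1,5,0,2,3,-1,2,1 for degrees 0…9.
Finally multiplying by (1 + y + y² + y³ + y⁴ + y⁵), the product of all factors after the first has coefficients 2,3,4,9,9,11,12,10,11,7 for degrees 0…9.
[y⁹] = 1·7 + 6·11 + 12·10 + 8·12 = 289.

289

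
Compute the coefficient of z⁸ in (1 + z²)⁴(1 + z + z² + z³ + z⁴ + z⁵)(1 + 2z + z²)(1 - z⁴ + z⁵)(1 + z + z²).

(1 + z²)⁴ has coefficients 1,0,4,0,6,0,4,0,1 for degrees 0…8.
(1 + z + z² + z³ + z⁴ + z⁵) has coefficients 1,1,1,1,1,1,0,0,0 for degrees 0…8.
Multiplying by (1 + 2z + z²) gives running coefficients 1,3,4,4,4,4,3,1,0 for degrees 0…8.
Multiplying by (1 - z⁴ + z⁵) gives running coefficients 1,3,4,4,3,2,2,1,0 for degrees 0…8.
Finally multiplying by (1 + z + z²), the product of all factors after the first has coefficients 1,4,8,11,11,9,7,5,3 for degrees 0…8.
[z⁸] = 1·3 + 4·7 + 6·11 + 4·8 + 1·1 = 130.

130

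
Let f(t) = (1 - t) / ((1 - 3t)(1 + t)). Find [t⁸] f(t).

3281

Partial fractions give a closed form: a_n = (1/2)·3^n + (1/2)·(-1)^n.
At n = 8: a_8 = 3281.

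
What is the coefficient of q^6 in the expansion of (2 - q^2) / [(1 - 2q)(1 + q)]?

The denominator gives the recurrence a_n = a_(n−1) + 2a_(n−2) for n ≥ 3; the numerator fixes a_0 = 2, a_1 = 2, a_2 = 5.
Iterating: 2, 2, 5, 9, 19, 37, 75, so a_6 = 75.

75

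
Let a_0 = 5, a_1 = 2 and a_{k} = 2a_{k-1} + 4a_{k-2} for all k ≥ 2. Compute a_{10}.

The ordinary generating function has denominator 1 - 2z - 4z^2.
Iterating the recurrence: a_0,…,a_{10} = 5, 2, 24, 56, 208, 640, 2112, 6784, 22016, 71168, 230400.

230400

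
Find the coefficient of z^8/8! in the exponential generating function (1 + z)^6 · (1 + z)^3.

The EGF product rule gives c_8 = Σ_{k_1+k_2=8} C(8; k_1,k_2) · ∏ g_i(k_i), where (1+z)^6 gives the falling factorial (6)_k; (1+z)^3 gives the falling factorial (3)_k.
g_1(k) for k = 0…8: 1, 6, 30, 120, 360, 720, 720, 0, 0.
g_2(k) for k = 0…8: 1, 3, 6, 6, 0, 0, 0, 0, 0.
c_8 = Σ_k C(8,k)·g_1(k)·g_2(8−k) = 56·720·6 + 28·720·6 = 241920 + 120960 = 362880.

362880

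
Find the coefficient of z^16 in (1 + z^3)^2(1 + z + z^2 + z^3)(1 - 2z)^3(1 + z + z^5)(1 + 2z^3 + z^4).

(1 + z^3)^2 has coefficients 1,0,0,2,0,0,1 for degrees 0…6.
(1 + z + z^2 + z^3) has coefficients 1,1,1,1,0,0,0,0,0,0,0,0,0,0,0,0,0 for degrees 0…16.
Multiplying by (1 - 2z)^3 gives running coefficients 1,-5,7,-1,-2,4,-8,0,0,0,0,0,0,0,0,0,0 for degrees 0…16.
Multiplying by (1 + z + z^5) gives running coefficients 1,-4,2,6,-3,3,-9,-1,-1,-2,4,-8,0,0,0,0,0 for degrees 0…16.
Finally multiplying by (1 + 2z^3 + z^4), the product of all factors after the first has coefficients 1,-4,2,8,-10,3,5,-1,2,-17,-7,-11,-5,6,-12,-8,0 for degrees 0…16.
[z^16] = 1·0 + 2·6 + 1·(-7) = 5.

5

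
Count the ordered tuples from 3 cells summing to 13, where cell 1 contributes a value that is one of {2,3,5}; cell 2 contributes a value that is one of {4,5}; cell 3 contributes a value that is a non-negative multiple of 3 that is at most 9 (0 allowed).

3

The generating function for the choices is (t^2 + t^3 + t^5)·(t^4 + t^5)·(1 + t^3 + t^6 + t^9); the count is [t^13].
(t^2 + t^3 + t^5) has coefficients 0,0,1,1,0,1 for degrees 0…5.
(t^4 + t^5) has coefficients 0,0,0,0,1,1,0,0,0,0,0,0,0,0 for degrees 0…13.
Finally multiplying by (1 + t^3 + t^6 + t^9), the product of all factors after the first has coefficients 0,0,0,0,1,1,0,1,1,0,1,1,0,1 for degrees 0…13.
[t^13] = 1·1 + 1·1 + 1·1 = 3.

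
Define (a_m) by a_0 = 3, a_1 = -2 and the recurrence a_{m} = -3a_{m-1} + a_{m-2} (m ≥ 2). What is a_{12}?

1359003

The ordinary generating function has denominator 1 + 3z - z^2.
Iterating the recurrence: a_0,…,a_{12} = 3, -2, 9, -29, 96, -317, 1047, -3458, 11421, -37721, 124584, -411473, 1359003.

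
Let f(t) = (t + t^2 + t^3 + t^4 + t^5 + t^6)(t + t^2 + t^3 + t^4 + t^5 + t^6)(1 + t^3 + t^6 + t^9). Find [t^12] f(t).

12

(t + t^2 + t^3 + t^4 + t^5 + t^6) has coefficients 0,1,1,1,1,1,1 for degrees 0…6.
(t + t^2 + t^3 + t^4 + t^5 + t^6) has coefficients 0,1,1,1,1,1,1,0,0,0,0,0,0 for degrees 0…12.
Finally multiplying by (1 + t^3 + t^6 + t^9), the product of all factors after the first has coefficients 0,1,1,1,2,2,2,2,2,2,2,2,2 for degrees 0…12.
[t^12] = 1·2 + 1·2 + 1·2 + 1·2 + 1·2 + 1·2 = 12.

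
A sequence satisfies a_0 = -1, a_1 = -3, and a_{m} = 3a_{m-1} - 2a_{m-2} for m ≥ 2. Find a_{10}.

-2047

The ordinary generating function has denominator 1 - 3z + 2z^2.
Iterating the recurrence: a_0,…,a_{10} = -1, -3, -7, -15, -31, -63, -127, -255, -511, -1023, -2047.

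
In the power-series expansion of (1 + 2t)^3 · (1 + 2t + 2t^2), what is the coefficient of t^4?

40

(1 + 2t)^3 has coefficients 1,6,12,8 for degrees 0…3.
(1 + 2t + 2t^2) has coefficients 1,2,2,0,0 for degrees 0…4.
[t^4] = 1·0 + 6·0 + 12·2 + 8·2 = 40.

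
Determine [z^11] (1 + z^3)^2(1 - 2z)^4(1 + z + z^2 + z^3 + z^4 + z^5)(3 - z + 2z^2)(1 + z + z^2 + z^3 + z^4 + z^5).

-138

(1 + z^3)^2 has coefficients 1,0,0,2,0,0,1 for degrees 0…6.
(1 - 2z)^4 has coefficients 1,-8,24,-32,16,0,0,0,0,0,0,0 for degrees 0…11.
Multiplying by (1 + z + z^2 + z^3 + z^4 + z^5) gives running coefficients 1,-7,17,-15,1,1,0,8,-16,16,0,0 for degrees 0…11.
Multiplying by (3 - z + 2z^2) gives running coefficients 3,-22,60,-76,52,-28,1,26,-56,80,-48,32 for degrees 0…11.
Finally multiplying by (1 + z + z^2 + z^3 + z^4 + z^5), the product of all factors after the first has coefficients 3,-19,41,-35,17,-11,-13,35,-81,75,-25,35 for degrees 0…11.
[z^11] = 1·35 + 2·(-81) + 1·(-11) = -138.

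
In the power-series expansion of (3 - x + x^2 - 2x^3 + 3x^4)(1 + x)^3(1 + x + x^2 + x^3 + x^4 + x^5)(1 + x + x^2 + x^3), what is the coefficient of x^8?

(3 - x + x^2 - 2x^3 + 3x^4) has coefficients 3,-1,1,-2,3 for degrees 0…4.
(1 + x)^3 has coefficients 1,3,3,1,0,0,0,0,0 for degrees 0…8.
Multiplying by (1 + x + x^2 + x^3 + x^4 + x^5) gives running coefficients 1,4,7,8,8,8,7,4,1 for degrees 0…8.
Finally multiplying by (1 + x + x^2 + x^3), the product of all factors after the first has coefficients 1,5,12,20,27,31,31,27,20 for degrees 0…8.
[x^8] = 3·20 − 1·27 + 1·31 − 2·31 + 3·27 = 83.

83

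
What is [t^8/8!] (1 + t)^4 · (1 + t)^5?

The EGF product rule gives c_8 = Σ_{k_1+k_2=8} C(8; k_1,k_2) · ∏ g_i(k_i), where (1+t)^4 gives the falling factorial (4)_k; (1+t)^5 gives the falling factorial (5)_k.
g_1(k) for k = 0…8: 1, 4, 12, 24, 24, 0, 0, 0, 0.
g_2(k) for k = 0…8: 1, 5, 20, 60, 120, 120, 0, 0, 0.
c_8 = Σ_k C(8,k)·g_1(k)·g_2(8−k) = 56·24·120 + 70·24·120 = 161280 + 201600 = 362880.

362880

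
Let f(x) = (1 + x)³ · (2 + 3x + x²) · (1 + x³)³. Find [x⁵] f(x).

49

(1 + x)³ has coefficients 1,3,3,1 for degrees 0…3.
(2 + 3x + x²) has coefficients 2,3,1,0,0,0 for degrees 0…5.
Finally multiplying by (1 + x³)³, the product of all factors after the first has coefficients 2,3,1,6,9,3 for degrees 0…5.
[x⁵] = 1·3 + 3·9 + 3·6 + 1·1 = 49.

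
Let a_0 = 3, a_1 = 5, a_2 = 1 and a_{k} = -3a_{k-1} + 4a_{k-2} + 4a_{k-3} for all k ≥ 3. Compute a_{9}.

The ordinary generating function has denominator 1 + 3t - 4t^2 - 4t^3.
Iterating the recurrence: a_0,…,a_{9} = 3, 5, 1, 29, -63, 309, -1063, 4173, -15535, 59045.

59045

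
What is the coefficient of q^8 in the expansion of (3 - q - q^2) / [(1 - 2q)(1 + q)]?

385

The denominator gives the recurrence a_n = a_(n−1) + 2a_(n−2) for n ≥ 3; the numerator fixes a_0 = 3, a_1 = 2, a_2 = 7.
Iterating: 3, 2, 7, 11, 25, 47, 97, 191, 385, so a_8 = 385.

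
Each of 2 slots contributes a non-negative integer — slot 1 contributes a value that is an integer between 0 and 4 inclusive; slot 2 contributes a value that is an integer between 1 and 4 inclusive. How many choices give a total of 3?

3

The generating function for the choices is (1 + t + t^2 + t^3 + t^4)·(t + t^2 + t^3 + t^4); the count is [t^3].
(1 + t + t^2 + t^3 + t^4) has coefficients 1,1,1,1 for degrees 0…3.
(t + t^2 + t^3 + t^4) has coefficients 0,1,1,1 for degrees 0…3.
[t^3] = 1·1 + 1·1 + 1·1 + 1·0 = 3.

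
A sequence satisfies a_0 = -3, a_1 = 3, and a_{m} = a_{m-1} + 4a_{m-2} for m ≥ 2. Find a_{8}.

-849

The ordinary generating function has denominator 1 - x - 4x^2.
Iterating the recurrence: a_0,…,a_{8} = -3, 3, -9, 3, -33, -21, -153, -237, -849.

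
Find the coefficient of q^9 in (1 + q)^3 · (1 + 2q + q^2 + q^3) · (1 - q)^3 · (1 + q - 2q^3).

(1 + q)^3 has coefficients 1,3,3,1 for degrees 0…3.
(1 + 2q + q^2 + q^3) has coefficients 1,2,1,1,0,0,0,0,0,0 for degrees 0…9.
Multiplying by (1 - q)^3 gives running coefficients 1,-1,-2,3,-2,2,-1,0,0,0 for degrees 0…9.
Finally multiplying by (1 + q - 2q^3), the product of all factors after the first has coefficients 1,0,-3,-1,3,4,-5,3,-4,2 for degrees 0…9.
[q^9] = 1·2 + 3·(-4) + 3·3 + 1·(-5) = -6.

-6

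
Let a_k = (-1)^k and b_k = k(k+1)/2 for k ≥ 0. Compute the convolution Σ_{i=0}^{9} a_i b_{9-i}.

Write out a_i and b_{9-i} for i = 0,…,9 and sum the products.
Σ = 1·45 − 1·36 + 1·28 − 1·21 + 1·15 − 1·10 + 1·6 − 1·3 + 1·1 − 1·0 = 25.

25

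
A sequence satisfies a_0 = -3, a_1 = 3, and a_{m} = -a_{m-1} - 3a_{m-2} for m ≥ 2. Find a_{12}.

The ordinary generating function has denominator 1 + y + 3y^2.
Iterating the recurrence: a_0,…,a_{12} = -3, 3, 6, -15, -3, 48, -39, -105, 222, 93, -759, 480, 1797.

1797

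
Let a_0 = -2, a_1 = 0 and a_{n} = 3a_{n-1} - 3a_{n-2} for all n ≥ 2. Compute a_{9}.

The ordinary generating function has denominator 1 - 3y + 3y^2.
Iterating the recurrence: a_0,…,a_{9} = -2, 0, 6, 18, 36, 54, 54, 0, -162, -486.

-486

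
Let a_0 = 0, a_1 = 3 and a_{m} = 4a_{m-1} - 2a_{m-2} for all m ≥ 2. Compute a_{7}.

5736

The ordinary generating function has denominator 1 - 4q + 2q^2.
Iterating the recurrence: a_0,…,a_{7} = 0, 3, 12, 42, 144, 492, 1680, 5736.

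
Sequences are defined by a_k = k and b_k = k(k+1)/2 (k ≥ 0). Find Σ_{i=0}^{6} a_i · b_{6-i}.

70

This is [x^6] in the product of the two ordinary generating functions.
Σ = 0·21 + 1·15 + 2·10 + 3·6 + 4·3 + 5·1 + 6·0 = 70.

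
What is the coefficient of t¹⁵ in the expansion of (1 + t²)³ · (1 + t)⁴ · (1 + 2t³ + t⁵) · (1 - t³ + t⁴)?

17

(1 + t²)³ has coefficients 1,0,3,0,3,0,1 for degrees 0…6.
(1 + t)⁴ has coefficients 1,4,6,4,1,0,0,0,0,0,0,0,0,0,0,0 for degrees 0…15.
Multiplying by (1 + 2t³ + t⁵) gives running coefficients 1,4,6,6,9,13,12,8,4,1,0,0,0,0,0,0 for degrees 0…15.
Finally multiplying by (1 - t³ + t⁴), the product of all factors after the first has coefficients 1,4,6,5,6,11,12,5,0,2,4,4,3,1,0,0 for degrees 0…15.
[t¹⁵] = 1·0 + 3·1 + 3·4 + 1·2 = 17.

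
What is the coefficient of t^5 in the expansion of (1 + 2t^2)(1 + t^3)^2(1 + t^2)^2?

(1 + 2t^2) has coefficients 1,0,2 for degrees 0…2.
(1 + t^3)^2 has coefficients 1,0,0,2,0,0 for degrees 0…5.
Finally multiplying by (1 + t^2)^2, the product of all factors after the first has coefficients 1,0,2,2,1,4 for degrees 0…5.
[t^5] = 1·4 + 2·2 = 8.

8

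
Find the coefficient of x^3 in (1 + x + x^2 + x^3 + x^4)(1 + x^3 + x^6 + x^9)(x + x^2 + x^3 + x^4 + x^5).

(1 + x + x^2 + x^3 + x^4) has coefficients 1,1,1,1 for degrees 0…3.
(1 + x^3 + x^6 + x^9) has coefficients 1,0,0,1 for degrees 0…3.
Finally multiplying by (x + x^2 + x^3 + x^4 + x^5), the product of all factors after the first has coefficients 0,1,1,1 for degrees 0…3.
[x^3] = 1·1 + 1·1 + 1·1 + 1·0 = 3.

3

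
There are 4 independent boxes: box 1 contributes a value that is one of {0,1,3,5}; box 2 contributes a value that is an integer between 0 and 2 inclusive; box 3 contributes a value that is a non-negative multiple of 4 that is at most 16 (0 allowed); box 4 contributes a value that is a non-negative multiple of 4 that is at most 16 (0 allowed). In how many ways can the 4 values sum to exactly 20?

9

The generating function for the choices is (1 + z + z³ + z⁵)·(1 + z + z²)·(1 + z⁴ + z⁸ + z¹² + z¹⁶)·(1 + z⁴ + z⁸ + z¹² + z¹⁶); the count is [z²⁰].
(1 + z + z³ + z⁵) has coefficients 1,1,0,1,0,1 for degrees 0…5.
(1 + z + z²) has coefficients 1,1,1,0,0,0,0,0,0,0,0,0,0,0,0,0,0,0,0,0,0 for degrees 0…20.
Multiplying by (1 + z⁴ + z⁸ + z¹² + z¹⁶) gives running coefficients 1,1,1,0,1,1,1,0,1,1,1,0,1,1,1,0,1,1,1,0,0 for degrees 0…20.
Finally multiplying by (1 + z⁴ + z⁸ + z¹² + z¹⁶), the product of all factors after the first has coefficients 1,1,1,0,2,2,2,0,3,3,3,0,4,4,4,0,5,5,5,0,4 for degrees 0…20.
[z²⁰] = 1·4 + 1·0 + 1·5 + 1·0 = 9.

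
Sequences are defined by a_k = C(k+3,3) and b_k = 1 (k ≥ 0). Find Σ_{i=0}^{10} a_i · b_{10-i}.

This is [x^10] in the product of the two ordinary generating functions.
Σ = 1·1 + 4·1 + 10·1 + 20·1 + 35·1 + 56·1 + 84·1 + 120·1 + 165·1 + 220·1 + 286·1 = 1001.

1001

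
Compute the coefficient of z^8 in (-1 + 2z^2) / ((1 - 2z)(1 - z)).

-257

The denominator gives the recurrence a_n = 3a_(n−1) − 2a_(n−2) for n ≥ 3; the numerator fixes a_0 = -1, a_1 = -3, a_2 = -5.
Iterating: -1, -3, -5, -9, -17, -33, -65, -129, -257, so a_8 = -257.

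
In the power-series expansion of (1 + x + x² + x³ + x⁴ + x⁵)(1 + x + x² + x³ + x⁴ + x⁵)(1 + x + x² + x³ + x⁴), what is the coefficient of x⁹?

(1 + x + x² + x³ + x⁴ + x⁵) has coefficients 1,1,1,1,1,1 for degrees 0…5.
(1 + x + x² + x³ + x⁴ + x⁵) has coefficients 1,1,1,1,1,1,0,0,0,0 for degrees 0…9.
Finally multiplying by (1 + x + x² + x³ + x⁴), the product of all factors after the first has coefficients 1,2,3,4,5,5,4,3,2,1 for degrees 0…9.
[x⁹] = 1·1 + 1·2 + 1·3 + 1·4 + 1·5 + 1·5 = 20.

20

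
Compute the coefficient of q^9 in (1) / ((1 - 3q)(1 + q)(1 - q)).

The denominator gives the recurrence a_n = 3a_(n−1) + a_(n−2) − 3a_(n−3) for n ≥ 3; the numerator fixes a_0 = 1, a_1 = 3, a_2 = 10.
Iterating: 1, 3, 10, 30, 91, 273, 820, 2460, 7381, 22143, so a_9 = 22143.

22143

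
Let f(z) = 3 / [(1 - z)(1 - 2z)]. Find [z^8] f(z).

Partial fractions give a closed form: a_n = (-3)·1^n + (6)·2^n.
At n = 8: a_8 = 1533.

1533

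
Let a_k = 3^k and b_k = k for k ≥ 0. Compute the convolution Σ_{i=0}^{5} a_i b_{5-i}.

This is [x^5] in the product of the two ordinary generating functions.
Σ = 1·5 + 3·4 + 9·3 + 27·2 + 81·1 + 243·0 = 179.

179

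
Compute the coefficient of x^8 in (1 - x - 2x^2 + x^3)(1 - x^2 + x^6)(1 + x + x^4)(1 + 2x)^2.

-5

(1 - x - 2x^2 + x^3) has coefficients 1,-1,-2,1 for degrees 0…3.
(1 - x^2 + x^6) has coefficients 1,0,-1,0,0,0,1,0,0 for degrees 0…8.
Multiplying by (1 + x + x^4) gives running coefficients 1,1,-1,-1,1,0,0,1,0 for degrees 0…8.
Finally multiplying by (1 + 2x)^2, the product of all factors after the first has coefficients 1,5,7,-1,-7,0,4,1,4 for degrees 0…8.
[x^8] = 1·4 − 1·1 − 2·4 + 1·0 = -5.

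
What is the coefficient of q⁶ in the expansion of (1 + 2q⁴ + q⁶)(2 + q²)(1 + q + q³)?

(1 + 2q⁴ + q⁶) has coefficients 1,0,0,0,2,0,1 for degrees 0…6.
(2 + q²) has coefficients 2,0,1,0,0,0,0 for degrees 0…6.
Finally multiplying by (1 + q + q³), the product of all factors after the first has coefficients 2,2,1,3,0,1,0 for degrees 0…6.
[q⁶] = 1·0 + 2·1 + 1·2 = 4.

4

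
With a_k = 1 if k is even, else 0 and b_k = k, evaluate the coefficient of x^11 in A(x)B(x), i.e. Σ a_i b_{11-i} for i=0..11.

36

Write out a_i and b_{11-i} for i = 0,…,11 and sum the products.
Σ = 1·11 + 0·10 + 1·9 + 0·8 + 1·7 + 0·6 + 1·5 + 0·4 + 1·3 + 0·2 + 1·1 + 0·0 = 36.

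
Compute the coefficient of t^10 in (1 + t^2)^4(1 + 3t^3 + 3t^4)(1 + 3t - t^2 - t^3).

(1 + t^2)^4 has coefficients 1,0,4,0,6,0,4,0,1 for degrees 0…8.
(1 + 3t^3 + 3t^4) has coefficients 1,0,0,3,3,0,0,0,0,0,0 for degrees 0…10.
Finally multiplying by (1 + 3t - t^2 - t^3), the product of all factors after the first has coefficients 1,3,-1,2,12,6,-6,-3,0,0,0 for degrees 0…10.
[t^10] = 1·0 + 4·0 + 6·(-6) + 4·12 + 1·(-1) = 11.

11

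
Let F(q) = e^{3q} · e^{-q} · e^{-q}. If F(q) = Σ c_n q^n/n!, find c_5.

1

The EGF product rule gives c_5 = Σ_{k_1+k_2+k_3=5} C(5; k_1,k_2,k_3) · ∏ g_i(k_i), where e^{3q} gives (3)^k; e^{-q} gives (-1)^k; e^{-q} gives (-1)^k.
g_1(k) for k = 0…5: 1, 3, 9, 27, 81, 243.
g_2(k) for k = 0…5: 1, -1, 1, -1, 1, -1.
g_3(k) for k = 0…5: 1, -1, 1, -1, 1, -1.
First combine the last two factors: h(k) = Σ_j C(k,j)·g_2(j)·g_3(k−j) for k = 0…5: 1, -2, 4, -8, 16, -32.
c_5 = Σ_k C(5,k)·g_1(k)·h(5−k) = 1·1·(-32) + 5·3·16 + 10·9·(-8) + 10·27·4 + 5·81·(-2) + 1·243·1 = −32 + 240 − 720 + 1080 − 810 + 243 = 1.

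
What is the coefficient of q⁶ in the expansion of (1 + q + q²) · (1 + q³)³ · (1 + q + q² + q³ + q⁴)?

(1 + q + q²) has coefficients 1,1,1 for degrees 0…2.
(1 + q³)³ has coefficients 1,0,0,3,0,0,3 for degrees 0…6.
Finally multiplying by (1 + q + q² + q³ + q⁴), the product of all factors after the first has coefficients 1,1,1,4,4,3,6 for degrees 0…6.
[q⁶] = 1·6 + 1·3 + 1·4 = 13.

13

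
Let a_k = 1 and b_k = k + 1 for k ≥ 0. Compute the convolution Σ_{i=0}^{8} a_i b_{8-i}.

The convolution is the x^8 coefficient of A(x)B(x).
Σ = 1·9 + 1·8 + 1·7 + 1·6 + 1·5 + 1·4 + 1·3 + 1·2 + 1·1 = 45.

45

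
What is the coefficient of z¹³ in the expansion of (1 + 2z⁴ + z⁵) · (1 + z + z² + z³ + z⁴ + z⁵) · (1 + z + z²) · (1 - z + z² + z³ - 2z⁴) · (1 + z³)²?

-7

(1 + 2z⁴ + z⁵) has coefficients 1,0,0,0,2,1 for degrees 0…5.
(1 + z + z² + z³ + z⁴ + z⁵) has coefficients 1,1,1,1,1,1,0,0,0,0,0,0,0,0 for degrees 0…13.
Multiplying by (1 + z + z²) gives running coefficients 1,2,3,3,3,3,2,1,0,0,0,0,0,0 for degrees 0…13.
Multiplying by (1 - z + z² + z³ - 2z⁴) gives running coefficients 1,1,2,3,3,2,-1,-1,-2,-3,-3,-2,0,0 for degrees 0…13.
Finally multiplying by (1 + z³)², the product of all factors after the first has coefficients 1,1,2,5,5,6,6,6,4,-2,-2,-4,-7,-7 for degrees 0…13.
[z¹³] = 1·(-7) + 2·(-2) + 1·4 = -7.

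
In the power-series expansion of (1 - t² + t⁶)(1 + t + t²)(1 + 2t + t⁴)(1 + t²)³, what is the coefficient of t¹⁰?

8

(1 - t² + t⁶) has coefficients 1,0,-1,0,0,0,1 for degrees 0…6.
(1 + t + t²) has coefficients 1,1,1,0,0,0,0,0,0,0,0 for degrees 0…10.
Multiplying by (1 + 2t + t⁴) gives running coefficients 1,3,3,2,1,1,1,0,0,0,0 for degrees 0…10.
Finally multiplying by (1 + t²)³, the product of all factors after the first has coefficients 1,3,6,11,13,16,14,12,9,5,4 for degrees 0…10.
[t¹⁰] = 1·4 − 1·9 + 1·13 = 8.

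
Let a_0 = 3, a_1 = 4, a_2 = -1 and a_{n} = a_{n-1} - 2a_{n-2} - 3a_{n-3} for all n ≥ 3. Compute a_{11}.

The ordinary generating function has denominator 1 - y + 2y^2 + 3y^3.
Iterating the recurrence: a_0,…,a_{11} = 3, 4, -1, -18, -28, 11, 121, 183, -92, -821, -1186, 732.

732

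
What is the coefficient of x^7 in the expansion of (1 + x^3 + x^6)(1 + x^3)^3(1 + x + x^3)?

7

(1 + x^3 + x^6) has coefficients 1,0,0,1,0,0,1 for degrees 0…6.
(1 + x^3)^3 has coefficients 1,0,0,3,0,0,3,0 for degrees 0…7.
Finally multiplying by (1 + x + x^3), the product of all factors after the first has coefficients 1,1,0,4,3,0,6,3 for degrees 0…7.
[x^7] = 1·3 + 1·3 + 1·1 = 7.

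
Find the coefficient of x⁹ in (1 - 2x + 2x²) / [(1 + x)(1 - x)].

-2

The denominator gives the recurrence a_n = a_(n−2) for n ≥ 3; the numerator fixes a_0 = 1, a_1 = -2, a_2 = 3.
Iterating: 1, -2, 3, -2, 3, -2, 3, -2, 3, -2, so a_9 = -2.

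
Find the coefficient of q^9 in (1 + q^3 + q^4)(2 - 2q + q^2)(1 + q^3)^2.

4

(1 + q^3 + q^4) has coefficients 1,0,0,1,1 for degrees 0…4.
(2 - 2q + q^2) has coefficients 2,-2,1,0,0,0,0,0,0,0 for degrees 0…9.
Finally multiplying by (1 + q^3)^2, the product of all factors after the first has coefficients 2,-2,1,4,-4,2,2,-2,1,0 for degrees 0…9.
[q^9] = 1·0 + 1·2 + 1·2 = 4.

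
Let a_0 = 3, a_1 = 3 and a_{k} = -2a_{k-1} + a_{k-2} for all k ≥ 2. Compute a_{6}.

The ordinary generating function has denominator 1 + 2y - y^2.
Iterating the recurrence: a_0,…,a_{6} = 3, 3, -3, 9, -21, 51, -123.

-123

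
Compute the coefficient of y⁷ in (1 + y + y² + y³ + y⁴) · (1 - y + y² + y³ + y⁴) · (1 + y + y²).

(1 + y + y² + y³ + y⁴) has coefficients 1,1,1,1,1 for degrees 0…4.
(1 - y + y² + y³ + y⁴) has coefficients 1,-1,1,1,1,0,0,0 for degrees 0…7.
Finally multiplying by (1 + y + y²), the product of all factors after the first has coefficients 1,0,1,1,3,2,1,0 for degrees 0…7.
[y⁷] = 1·0 + 1·1 + 1·2 + 1·3 + 1·1 = 7.

7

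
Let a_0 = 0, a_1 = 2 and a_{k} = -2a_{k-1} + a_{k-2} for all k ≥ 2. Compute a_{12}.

The ordinary generating function has denominator 1 + 2y - y^2.
Iterating the recurrence: a_0,…,a_{12} = 0, 2, -4, 10, -24, 58, -140, 338, -816, 1970, -4756, 11482, -27720.

-27720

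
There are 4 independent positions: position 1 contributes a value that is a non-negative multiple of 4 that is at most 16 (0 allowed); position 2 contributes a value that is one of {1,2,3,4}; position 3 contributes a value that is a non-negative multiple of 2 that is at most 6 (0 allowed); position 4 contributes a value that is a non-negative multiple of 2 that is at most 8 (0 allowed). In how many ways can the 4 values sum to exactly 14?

The generating function for the choices is (1 + x⁴ + x⁸ + x¹² + x¹⁶)·(x + x² + x³ + x⁴)·(1 + x² + x⁴ + x⁶)·(1 + x² + x⁴ + x⁶ + x⁸); the count is [x¹⁴].
(1 + x⁴ + x⁸ + x¹² + x¹⁶) has coefficients 1,0,0,0,1,0,0,0,1,0,0,0,1,0,0 for degrees 0…14.
(x + x² + x³ + x⁴) has coefficients 0,1,1,1,1,0,0,0,0,0,0,0,0,0,0 for degrees 0…14.
Multiplying by (1 + x² + x⁴ + x⁶) gives running coefficients 0,1,1,2,2,2,2,2,2,1,1,0,0,0,0 for degrees 0…14.
Finally multiplying by (1 + x² + x⁴ + x⁶ + x⁸), the product of all factors after the first has coefficients 0,1,1,3,3,5,5,7,7,8,8,7,7,5,5 for degrees 0…14.
[x¹⁴] = 1·5 + 1·8 + 1·5 + 1·1 = 19.

19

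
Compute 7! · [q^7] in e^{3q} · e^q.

16384

The EGF product rule gives c_7 = Σ_{k_1+k_2=7} C(7; k_1,k_2) · ∏ g_i(k_i), where e^{3q} gives (3)^k; e^q gives (1)^k.
g_1(k) for k = 0…7: 1, 3, 9, 27, 81, 243, 729, 2187.
g_2(k) for k = 0…7: 1, 1, 1, 1, 1, 1, 1, 1.
c_7 = Σ_k C(7,k)·g_1(k)·g_2(7−k) = 1·1·1 + 7·3·1 + 21·9·1 + 35·27·1 + 35·81·1 + 21·243·1 + 7·729·1 + 1·2187·1 = 1 + 21 + 189 + 945 + 2835 + 5103 + 5103 + 2187 = 16384.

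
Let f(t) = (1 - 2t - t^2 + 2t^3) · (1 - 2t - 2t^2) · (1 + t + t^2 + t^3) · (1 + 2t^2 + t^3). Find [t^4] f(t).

(1 - 2t - t^2 + 2t^3) has coefficients 1,-2,-1,2 for degrees 0…3.
(1 - 2t - 2t^2) has coefficients 1,-2,-2,0,0 for degrees 0…4.
Multiplying by (1 + t + t^2 + t^3) gives running coefficients 1,-1,-3,-3,-4 for degrees 0…4.
Finally multiplying by (1 + 2t^2 + t^3), the product of all factors after the first has coefficients 1,-1,-1,-4,-11 for degrees 0…4.
[t^4] = 1·(-11) − 2·(-4) − 1·(-1) + 2·(-1) = -4.

-4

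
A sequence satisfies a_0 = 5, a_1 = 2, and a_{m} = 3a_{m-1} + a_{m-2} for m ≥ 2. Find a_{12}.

The ordinary generating function has denominator 1 - 3t - t^2.
Iterating the recurrence: a_0,…,a_{12} = 5, 2, 11, 35, 116, 383, 1265, 4178, 13799, 45575, 150524, 497147, 1641965.

1641965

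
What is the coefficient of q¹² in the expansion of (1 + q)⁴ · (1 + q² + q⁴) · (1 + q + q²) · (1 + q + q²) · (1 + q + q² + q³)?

61

(1 + q)⁴ has coefficients 1,4,6,4,1 for degrees 0…4.
(1 + q² + q⁴) has coefficients 1,0,1,0,1,0,0,0,0,0,0,0,0 for degrees 0…12.
Multiplying by (1 + q + q²) gives running coefficients 1,1,2,1,2,1,1,0,0,0,0,0,0 for degrees 0…12.
Multiplying by (1 + q + q²) gives running coefficients 1,2,4,4,5,4,4,2,1,0,0,0,0 for degrees 0…12.
Finally multiplying by (1 + q + q² + q³), the product of all factors after the first has coefficients 1,3,7,11,15,17,17,15,11,7,3,1,0 for degrees 0…12.
[q¹²] = 1·0 + 4·1 + 6·3 + 4·7 + 1·11 = 61.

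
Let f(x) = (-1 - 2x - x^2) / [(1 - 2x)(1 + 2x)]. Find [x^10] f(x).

The denominator gives the recurrence a_n = 4a_(n−2) for n ≥ 3; the numerator fixes a_0 = -1, a_1 = -2, a_2 = -5.
Iterating: -1, -2, -5, -8, -20, -32, -80, -128, -320, -512, -1280, so a_10 = -1280.

-1280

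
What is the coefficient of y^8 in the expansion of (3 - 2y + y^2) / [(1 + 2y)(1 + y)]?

2170

The denominator gives the recurrence a_n = −3a_(n−1) − 2a_(n−2) for n ≥ 3; the numerator fixes a_0 = 3, a_1 = -11, a_2 = 28.
Iterating: 3, -11, 28, -62, 130, -266, 538, -1082, 2170, so a_8 = 2170.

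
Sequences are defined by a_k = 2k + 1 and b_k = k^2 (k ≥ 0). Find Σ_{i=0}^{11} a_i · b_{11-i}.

The convolution is the x^11 coefficient of A(x)B(x).
Σ = 1·121 + 3·100 + 5·81 + 7·64 + 9·49 + 11·36 + 13·25 + 15·16 + 17·9 + 19·4 + 21·1 + 23·0 = 2926.

2926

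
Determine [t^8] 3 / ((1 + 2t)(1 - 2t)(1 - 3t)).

The denominator gives the recurrence a_n = 3a_(n−1) + 4a_(n−2) − 12a_(n−3) for n ≥ 3; the numerator fixes a_0 = 3, a_1 = 9, a_2 = 39.
Iterating: 3, 9, 39, 117, 399, 1197, 3783, 11349, 34815, so a_8 = 34815.

34815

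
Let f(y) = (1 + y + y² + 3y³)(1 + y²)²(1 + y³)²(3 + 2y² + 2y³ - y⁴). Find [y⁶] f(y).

57

(1 + y + y² + 3y³) has coefficients 1,1,1,3 for degrees 0…3.
(1 + y²)² has coefficients 1,0,2,0,1,0,0 for degrees 0…6.
Multiplying by (1 + y³)² gives running coefficients 1,0,2,2,1,4,1 for degrees 0…6.
Finally multiplying by (3 + 2y² + 2y³ - y⁴), the product of all factors after the first has coefficients 3,0,8,8,6,20,7 for degrees 0…6.
[y⁶] = 1·7 + 1·20 + 1·6 + 3·8 = 57.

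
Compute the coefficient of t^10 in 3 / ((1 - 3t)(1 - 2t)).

Partial fractions give a closed form: a_n = (9)·3^n + (-6)·2^n.
At n = 10: a_10 = 525297.

525297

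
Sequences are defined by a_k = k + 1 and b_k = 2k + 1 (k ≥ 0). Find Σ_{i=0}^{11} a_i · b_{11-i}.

This is [x^11] in the product of the two ordinary generating functions.
Σ = 1·23 + 2·21 + 3·19 + 4·17 + 5·15 + 6·13 + 7·11 + 8·9 + 9·7 + 10·5 + 11·3 + 12·1 = 650.

650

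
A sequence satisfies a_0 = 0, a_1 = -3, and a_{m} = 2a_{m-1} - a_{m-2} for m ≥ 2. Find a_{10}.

-30

The ordinary generating function has denominator 1 - 2x + x^2.
Iterating the recurrence: a_0,…,a_{10} = 0, -3, -6, -9, -12, -15, -18, -21, -24, -27, -30.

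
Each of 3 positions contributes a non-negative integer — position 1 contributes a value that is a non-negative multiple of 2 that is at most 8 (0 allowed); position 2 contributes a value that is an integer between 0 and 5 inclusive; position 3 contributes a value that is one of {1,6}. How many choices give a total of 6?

The generating function for the choices is (1 + y^2 + y^4 + y^6 + y^8)·(1 + y + y^2 + y^3 + y^4 + y^5)·(y + y^6); the count is [y^6].
(1 + y^2 + y^4 + y^6 + y^8) has coefficients 1,0,1,0,1,0,1 for degrees 0…6.
(1 + y + y^2 + y^3 + y^4 + y^5) has coefficients 1,1,1,1,1,1,0 for degrees 0…6.
Finally multiplying by (y + y^6), the product of all factors after the first has coefficients 0,1,1,1,1,1,2 for degrees 0…6.
[y^6] = 1·2 + 1·1 + 1·1 + 1·0 = 4.

4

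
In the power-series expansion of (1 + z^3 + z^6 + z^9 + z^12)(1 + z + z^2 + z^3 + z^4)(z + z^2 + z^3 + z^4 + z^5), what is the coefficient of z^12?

(1 + z^3 + z^6 + z^9 + z^12) has coefficients 1,0,0,1,0,0,1,0,0,1,0,0,1 for degrees 0…12.
(1 + z + z^2 + z^3 + z^4) has coefficients 1,1,1,1,1,0,0,0,0,0,0,0,0 for degrees 0…12.
Finally multiplying by (z + z^2 + z^3 + z^4 + z^5), the product of all factors after the first has coefficients 0,1,2,3,4,5,4,3,2,1,0,0,0 for degrees 0…12.
[z^12] = 1·0 + 1·1 + 1·4 + 1·3 + 1·0 = 8.

8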